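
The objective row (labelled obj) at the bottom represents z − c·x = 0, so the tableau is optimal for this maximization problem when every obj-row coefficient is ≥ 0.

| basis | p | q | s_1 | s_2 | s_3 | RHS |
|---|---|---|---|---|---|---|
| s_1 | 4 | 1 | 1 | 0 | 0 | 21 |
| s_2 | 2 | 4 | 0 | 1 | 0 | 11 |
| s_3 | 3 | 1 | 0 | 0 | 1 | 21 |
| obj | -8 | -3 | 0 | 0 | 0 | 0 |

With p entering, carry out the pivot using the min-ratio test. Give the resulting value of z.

Ratio test on column p — row 1: 21/4 = 21/4; row 2: 11/2 = 11/2; row 3: 21/3 = 7. Minimum is 21/4 at row 1 (s_1 leaves); pivot element 4.
Pivot on row 1; the obj-row RHS becomes 0 − (-8)·(21/4) = 42.

42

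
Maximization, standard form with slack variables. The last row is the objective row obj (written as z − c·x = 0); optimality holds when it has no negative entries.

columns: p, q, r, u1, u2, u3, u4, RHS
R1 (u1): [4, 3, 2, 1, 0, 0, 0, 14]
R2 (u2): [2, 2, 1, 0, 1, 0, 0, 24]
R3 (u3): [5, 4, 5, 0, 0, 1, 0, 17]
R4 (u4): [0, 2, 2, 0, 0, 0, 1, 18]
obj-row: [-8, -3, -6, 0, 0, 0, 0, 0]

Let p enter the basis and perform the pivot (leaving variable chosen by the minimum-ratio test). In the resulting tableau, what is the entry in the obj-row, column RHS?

Ratio test on column p — row 1: 14/4 = 7/2; row 2: 24/2 = 12; row 3: 17/5 = 17/5; row 4: entry 0 ≤ 0. Minimum is 17/5 at row 3 (u3 leaves); pivot element 5.
Divide row 3 by 5; eliminate column p from the other rows.
obj-row update in column RHS: 0 − (-8)·(17/5) = 136/5.

136/5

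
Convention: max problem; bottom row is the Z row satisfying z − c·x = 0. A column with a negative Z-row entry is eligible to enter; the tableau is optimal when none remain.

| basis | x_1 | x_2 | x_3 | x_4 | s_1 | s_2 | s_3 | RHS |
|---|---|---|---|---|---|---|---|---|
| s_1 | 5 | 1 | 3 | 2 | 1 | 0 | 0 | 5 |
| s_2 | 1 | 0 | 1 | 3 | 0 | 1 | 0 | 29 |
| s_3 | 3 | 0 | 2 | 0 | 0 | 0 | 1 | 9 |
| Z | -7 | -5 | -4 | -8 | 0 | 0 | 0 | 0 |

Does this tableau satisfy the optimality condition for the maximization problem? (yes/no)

no

The Z-row has a negative entry -8 in column x_4, so it is not optimal.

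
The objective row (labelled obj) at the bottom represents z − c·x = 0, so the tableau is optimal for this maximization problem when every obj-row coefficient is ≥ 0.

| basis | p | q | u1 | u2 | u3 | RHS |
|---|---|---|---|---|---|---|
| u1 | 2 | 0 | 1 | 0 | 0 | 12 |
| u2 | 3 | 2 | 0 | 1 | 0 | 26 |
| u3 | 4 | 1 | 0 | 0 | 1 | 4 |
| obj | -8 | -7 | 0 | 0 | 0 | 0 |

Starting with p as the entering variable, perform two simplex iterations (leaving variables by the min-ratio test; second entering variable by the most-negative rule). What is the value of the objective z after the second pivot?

Ratio test on column p — row 1: 12/2 = 6; row 2: 26/3 = 26/3; row 3: 4/4 = 1. Minimum is 1 at row 3 (u3 leaves); pivot element 4.
Pivot on row 3; the obj-row RHS becomes 0 − (-8)·1 = 8.
Next entering variable (most negative obj-row entry -5): q.
Ratio test on column q — row 1: entry -1/2 ≤ 0; row 2: 23/(5/4) = 92/5; row 3: 1/(1/4) = 4. Minimum is 4 at row 3 (p leaves); pivot element 1/4.
After the second pivot the obj-row RHS is 8 − (-5)·4 = 28.

28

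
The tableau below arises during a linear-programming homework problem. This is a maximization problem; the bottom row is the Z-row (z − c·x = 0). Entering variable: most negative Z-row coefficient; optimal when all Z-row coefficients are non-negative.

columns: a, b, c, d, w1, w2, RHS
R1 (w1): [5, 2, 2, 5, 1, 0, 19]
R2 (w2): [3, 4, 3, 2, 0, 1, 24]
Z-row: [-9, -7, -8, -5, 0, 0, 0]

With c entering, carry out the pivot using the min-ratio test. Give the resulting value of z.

64

Ratio test on column c — row 1: 19/2 = 19/2; row 2: 24/3 = 8. Minimum is 8 at row 2 (w2 leaves); pivot element 3.
Pivot on row 2; the Z-row RHS becomes 0 − (-8)·8 = 64.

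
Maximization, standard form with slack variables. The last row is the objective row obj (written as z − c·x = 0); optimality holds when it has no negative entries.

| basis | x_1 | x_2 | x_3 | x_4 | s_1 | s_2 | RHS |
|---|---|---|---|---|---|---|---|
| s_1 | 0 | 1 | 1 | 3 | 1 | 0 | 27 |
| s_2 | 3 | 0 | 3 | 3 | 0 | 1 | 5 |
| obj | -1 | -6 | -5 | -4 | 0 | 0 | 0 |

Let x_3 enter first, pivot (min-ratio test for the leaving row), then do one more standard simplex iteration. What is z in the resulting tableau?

Ratio test on column x_3 — row 1: 27/1 = 27; row 2: 5/3 = 5/3. Minimum is 5/3 at row 2 (s_2 leaves); pivot element 3.
Pivot on row 2; the obj-row RHS becomes 0 − (-5)·(5/3) = 25/3.
Next entering variable (most negative obj-row entry -6): x_2.
Ratio test on column x_2 — row 1: (76/3)/1 = 76/3; row 2: entry 0 ≤ 0. Minimum is 76/3 at row 1 (s_1 leaves); pivot element 1.
After the second pivot the obj-row RHS is 25/3 − (-6)·(76/3) = 481/3.

481/3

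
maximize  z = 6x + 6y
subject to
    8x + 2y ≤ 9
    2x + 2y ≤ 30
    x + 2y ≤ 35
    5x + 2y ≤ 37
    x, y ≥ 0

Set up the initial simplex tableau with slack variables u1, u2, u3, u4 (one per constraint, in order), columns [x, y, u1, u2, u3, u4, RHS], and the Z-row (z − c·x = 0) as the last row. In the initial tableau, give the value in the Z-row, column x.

-6

The Z-row carries the negated objective coefficients: the x entry is -6.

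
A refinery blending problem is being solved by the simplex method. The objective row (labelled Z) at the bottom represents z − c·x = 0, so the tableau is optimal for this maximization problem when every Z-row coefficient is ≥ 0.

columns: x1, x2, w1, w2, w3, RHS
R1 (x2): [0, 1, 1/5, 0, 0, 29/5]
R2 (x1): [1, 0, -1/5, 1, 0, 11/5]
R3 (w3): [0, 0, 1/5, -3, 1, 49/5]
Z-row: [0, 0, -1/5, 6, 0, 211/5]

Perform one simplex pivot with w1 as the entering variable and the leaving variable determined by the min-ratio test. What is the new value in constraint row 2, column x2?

1

Ratio test on column w1 — row 1: (29/5)/(1/5) = 29; row 2: entry -1/5 ≤ 0; row 3: (49/5)/(1/5) = 49. Minimum is 29 at row 1 (x2 leaves); pivot element 1/5.
Divide row 1 by 1/5; eliminate column w1 from the other rows.
Row 2 update in column x2: 0 − (-1/5)·5 = 1.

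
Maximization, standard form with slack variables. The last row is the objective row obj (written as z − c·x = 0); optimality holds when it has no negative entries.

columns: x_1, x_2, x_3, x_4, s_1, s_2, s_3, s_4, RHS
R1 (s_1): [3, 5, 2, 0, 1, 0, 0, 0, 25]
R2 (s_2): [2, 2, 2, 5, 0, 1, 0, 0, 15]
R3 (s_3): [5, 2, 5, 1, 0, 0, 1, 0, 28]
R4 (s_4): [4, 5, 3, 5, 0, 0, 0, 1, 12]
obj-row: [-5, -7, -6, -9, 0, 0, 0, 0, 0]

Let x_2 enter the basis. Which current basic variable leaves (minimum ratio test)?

Column x_2 entries and ratios — s_1: 25/5 = 5; s_2: 15/2 = 15/2; s_3: 28/2 = 14; s_4: 12/5 = 12/5.
Smallest ratio is 12/5 in the row of s_4, so s_4 leaves.

s_4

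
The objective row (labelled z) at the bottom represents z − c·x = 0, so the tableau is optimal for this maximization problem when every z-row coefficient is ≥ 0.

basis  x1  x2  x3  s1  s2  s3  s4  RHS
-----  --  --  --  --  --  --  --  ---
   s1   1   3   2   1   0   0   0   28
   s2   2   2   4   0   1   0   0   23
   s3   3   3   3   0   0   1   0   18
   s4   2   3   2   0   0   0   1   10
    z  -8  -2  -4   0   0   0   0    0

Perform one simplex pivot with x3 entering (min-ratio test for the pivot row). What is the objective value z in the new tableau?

20

Ratio test on column x3 — row 1: 28/2 = 14; row 2: 23/4 = 23/4; row 3: 18/3 = 6; row 4: 10/2 = 5. Minimum is 5 at row 4 (s4 leaves); pivot element 2.
Pivot on row 4; the z-row RHS becomes 0 − (-4)·5 = 20.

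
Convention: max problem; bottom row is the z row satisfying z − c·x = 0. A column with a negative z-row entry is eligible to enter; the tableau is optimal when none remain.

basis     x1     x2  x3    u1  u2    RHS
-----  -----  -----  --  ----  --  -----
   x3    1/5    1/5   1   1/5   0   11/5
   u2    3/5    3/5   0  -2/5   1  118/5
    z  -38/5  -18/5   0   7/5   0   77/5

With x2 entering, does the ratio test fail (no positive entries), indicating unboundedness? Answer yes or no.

no

Column x2 has positive entries in row(s) 1, 2, so the ratio test bounds it — not unbounded.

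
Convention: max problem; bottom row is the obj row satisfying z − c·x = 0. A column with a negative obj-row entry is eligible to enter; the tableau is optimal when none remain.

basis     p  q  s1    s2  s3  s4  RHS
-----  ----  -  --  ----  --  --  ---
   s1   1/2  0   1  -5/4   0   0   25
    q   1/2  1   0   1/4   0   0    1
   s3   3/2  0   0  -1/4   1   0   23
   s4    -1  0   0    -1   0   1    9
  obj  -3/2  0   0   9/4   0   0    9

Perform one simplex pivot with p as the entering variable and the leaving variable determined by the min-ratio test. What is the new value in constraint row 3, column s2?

Ratio test on column p — row 1: 25/(1/2) = 50; row 2: 1/(1/2) = 2; row 3: 23/(3/2) = 46/3; row 4: entry -1 ≤ 0. Minimum is 2 at row 2 (q leaves); pivot element 1/2.
Divide row 2 by 1/2; eliminate column p from the other rows.
Row 3 update in column s2: -1/4 − (3/2)·(1/2) = -1.

-1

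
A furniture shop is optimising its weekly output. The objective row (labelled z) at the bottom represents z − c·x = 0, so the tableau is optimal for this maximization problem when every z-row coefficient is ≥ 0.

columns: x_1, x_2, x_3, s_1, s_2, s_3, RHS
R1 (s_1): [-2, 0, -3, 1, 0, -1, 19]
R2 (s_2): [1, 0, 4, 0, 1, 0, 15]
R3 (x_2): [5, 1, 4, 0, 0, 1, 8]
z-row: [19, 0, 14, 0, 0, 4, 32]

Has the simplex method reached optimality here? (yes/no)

yes

Every z-row coefficient is ≥ 0, so the tableau is optimal.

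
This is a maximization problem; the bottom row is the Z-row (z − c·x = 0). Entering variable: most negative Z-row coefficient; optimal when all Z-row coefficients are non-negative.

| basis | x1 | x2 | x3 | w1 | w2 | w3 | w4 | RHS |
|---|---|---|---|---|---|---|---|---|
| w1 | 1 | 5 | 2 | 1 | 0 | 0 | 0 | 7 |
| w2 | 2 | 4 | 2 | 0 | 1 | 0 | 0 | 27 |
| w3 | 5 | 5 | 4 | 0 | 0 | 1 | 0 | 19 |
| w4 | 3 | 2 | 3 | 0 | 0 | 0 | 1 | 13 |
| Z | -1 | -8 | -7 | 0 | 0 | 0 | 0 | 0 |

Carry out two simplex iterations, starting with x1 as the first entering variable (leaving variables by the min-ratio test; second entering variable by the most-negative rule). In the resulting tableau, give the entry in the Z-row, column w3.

Ratio test on column x1 — row 1: 7/1 = 7; row 2: 27/2 = 27/2; row 3: 19/5 = 19/5; row 4: 13/3 = 13/3. Minimum is 19/5 at row 3 (w3 leaves); pivot element 5.
Divide row 3 by 5; eliminate column x1 from the other rows.
Second iteration: most negative Z-row entry is -7 in column x2, so x2 enters.
Ratio test on column x2 — row 1: (16/5)/4 = 4/5; row 2: (97/5)/2 = 97/10; row 3: (19/5)/1 = 19/5; row 4: entry -1 ≤ 0. Minimum is 4/5 at row 1 (w1 leaves); pivot element 4.
Divide row 1 by 4; eliminate column x2 from the other rows.
After both pivots, the entry at the Z-row, column w3 is -3/20.

-3/20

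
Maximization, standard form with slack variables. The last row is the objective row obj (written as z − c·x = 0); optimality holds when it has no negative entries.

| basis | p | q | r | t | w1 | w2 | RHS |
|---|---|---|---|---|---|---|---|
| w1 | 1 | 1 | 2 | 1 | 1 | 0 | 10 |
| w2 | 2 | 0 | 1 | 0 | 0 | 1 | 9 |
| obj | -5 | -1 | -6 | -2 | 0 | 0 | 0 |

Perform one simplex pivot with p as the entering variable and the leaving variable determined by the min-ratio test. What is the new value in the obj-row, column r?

Ratio test on column p — row 1: 10/1 = 10; row 2: 9/2 = 9/2. Minimum is 9/2 at row 2 (w2 leaves); pivot element 2.
Divide row 2 by 2; eliminate column p from the other rows.
obj-row update in column r: -6 − (-5)·(1/2) = -7/2.

-7/2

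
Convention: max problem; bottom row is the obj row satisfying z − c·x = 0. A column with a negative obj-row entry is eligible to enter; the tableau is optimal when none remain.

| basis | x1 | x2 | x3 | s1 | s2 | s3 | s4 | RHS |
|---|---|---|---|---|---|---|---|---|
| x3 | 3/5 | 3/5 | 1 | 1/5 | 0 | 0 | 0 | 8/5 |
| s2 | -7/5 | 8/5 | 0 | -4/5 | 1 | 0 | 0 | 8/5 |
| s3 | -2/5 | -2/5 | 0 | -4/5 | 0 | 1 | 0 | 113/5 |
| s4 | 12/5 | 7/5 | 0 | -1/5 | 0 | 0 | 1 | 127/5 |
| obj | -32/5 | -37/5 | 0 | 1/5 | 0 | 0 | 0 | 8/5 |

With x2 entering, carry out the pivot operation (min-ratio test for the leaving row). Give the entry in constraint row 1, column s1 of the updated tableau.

1/2

Ratio test on column x2 — row 1: (8/5)/(3/5) = 8/3; row 2: (8/5)/(8/5) = 1; row 3: entry -2/5 ≤ 0; row 4: (127/5)/(7/5) = 127/7. Minimum is 1 at row 2 (s2 leaves); pivot element 8/5.
Divide row 2 by 8/5; eliminate column x2 from the other rows.
Row 1 update in column s1: 1/5 − (3/5)·(-1/2) = 1/2.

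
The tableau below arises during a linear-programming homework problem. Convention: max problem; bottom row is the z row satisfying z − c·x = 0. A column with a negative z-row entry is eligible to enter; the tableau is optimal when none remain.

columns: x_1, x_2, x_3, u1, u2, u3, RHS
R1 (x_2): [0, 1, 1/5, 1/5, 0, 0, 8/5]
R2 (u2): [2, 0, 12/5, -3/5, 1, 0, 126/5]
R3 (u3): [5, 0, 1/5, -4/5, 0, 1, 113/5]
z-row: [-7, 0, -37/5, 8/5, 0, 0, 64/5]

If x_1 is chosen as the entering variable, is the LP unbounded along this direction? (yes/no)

Column x_1 has positive entries in row(s) 2, 3, so the ratio test bounds it — not unbounded.

no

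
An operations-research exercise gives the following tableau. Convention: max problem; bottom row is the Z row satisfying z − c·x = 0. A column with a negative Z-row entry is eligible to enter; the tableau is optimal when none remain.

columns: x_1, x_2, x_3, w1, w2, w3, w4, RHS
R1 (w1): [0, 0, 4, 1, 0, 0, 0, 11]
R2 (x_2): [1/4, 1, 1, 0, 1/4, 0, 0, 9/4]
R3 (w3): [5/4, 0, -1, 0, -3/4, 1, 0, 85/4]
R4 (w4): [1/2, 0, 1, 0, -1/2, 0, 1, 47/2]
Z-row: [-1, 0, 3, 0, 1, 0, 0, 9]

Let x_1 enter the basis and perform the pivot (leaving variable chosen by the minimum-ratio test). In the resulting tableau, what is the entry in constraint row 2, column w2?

Ratio test on column x_1 — row 1: entry 0 ≤ 0; row 2: (9/4)/(1/4) = 9; row 3: (85/4)/(5/4) = 17; row 4: (47/2)/(1/2) = 47. Minimum is 9 at row 2 (x_2 leaves); pivot element 1/4.
Divide row 2 by 1/4; eliminate column x_1 from the other rows.
In the new row 2, the w2 entry is the old entry divided by the pivot: (1/4)/(1/4) = 1.

1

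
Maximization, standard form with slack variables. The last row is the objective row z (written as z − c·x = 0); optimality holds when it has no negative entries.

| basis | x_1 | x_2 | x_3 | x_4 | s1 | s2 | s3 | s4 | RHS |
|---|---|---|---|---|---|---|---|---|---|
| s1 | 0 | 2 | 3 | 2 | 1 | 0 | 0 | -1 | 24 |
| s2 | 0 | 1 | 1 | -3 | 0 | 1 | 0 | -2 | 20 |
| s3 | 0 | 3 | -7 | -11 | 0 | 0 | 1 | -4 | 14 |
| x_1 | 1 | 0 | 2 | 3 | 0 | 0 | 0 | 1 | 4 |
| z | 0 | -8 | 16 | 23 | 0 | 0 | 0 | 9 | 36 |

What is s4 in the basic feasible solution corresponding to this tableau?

s4 is not in the basis, so in the current basic feasible solution s4 = 0.

0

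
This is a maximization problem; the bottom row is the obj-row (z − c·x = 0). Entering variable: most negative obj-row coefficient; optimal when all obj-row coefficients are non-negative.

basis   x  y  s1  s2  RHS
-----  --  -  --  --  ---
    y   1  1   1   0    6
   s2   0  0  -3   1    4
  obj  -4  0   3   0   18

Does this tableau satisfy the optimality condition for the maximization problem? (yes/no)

The obj-row has a negative entry -4 in column x, so it is not optimal.

no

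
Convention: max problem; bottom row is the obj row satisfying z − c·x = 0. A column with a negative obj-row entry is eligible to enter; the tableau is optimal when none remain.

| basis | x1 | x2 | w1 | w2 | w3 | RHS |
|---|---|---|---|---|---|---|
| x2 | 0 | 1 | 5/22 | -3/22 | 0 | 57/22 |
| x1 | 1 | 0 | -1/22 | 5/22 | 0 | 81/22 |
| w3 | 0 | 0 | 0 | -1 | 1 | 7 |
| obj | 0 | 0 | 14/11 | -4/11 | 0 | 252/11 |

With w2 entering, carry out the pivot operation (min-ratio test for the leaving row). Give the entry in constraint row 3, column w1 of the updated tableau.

Ratio test on column w2 — row 1: entry -3/22 ≤ 0; row 2: (81/22)/(5/22) = 81/5; row 3: entry -1 ≤ 0. Minimum is 81/5 at row 2 (x1 leaves); pivot element 5/22.
Divide row 2 by 5/22; eliminate column w2 from the other rows.
Row 3 update in column w1: 0 − (-1)·(-1/5) = -1/5.

-1/5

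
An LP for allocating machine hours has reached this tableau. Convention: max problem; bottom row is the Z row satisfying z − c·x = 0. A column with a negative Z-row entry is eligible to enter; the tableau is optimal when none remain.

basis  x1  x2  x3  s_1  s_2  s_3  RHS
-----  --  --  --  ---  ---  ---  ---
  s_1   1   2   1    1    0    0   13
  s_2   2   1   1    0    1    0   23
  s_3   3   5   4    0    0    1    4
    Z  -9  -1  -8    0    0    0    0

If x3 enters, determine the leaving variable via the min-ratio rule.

Column x3 entries and ratios — s_1: 13/1 = 13; s_2: 23/1 = 23; s_3: 4/4 = 1.
Smallest ratio is 1 in the row of s_3, so s_3 leaves.

s_3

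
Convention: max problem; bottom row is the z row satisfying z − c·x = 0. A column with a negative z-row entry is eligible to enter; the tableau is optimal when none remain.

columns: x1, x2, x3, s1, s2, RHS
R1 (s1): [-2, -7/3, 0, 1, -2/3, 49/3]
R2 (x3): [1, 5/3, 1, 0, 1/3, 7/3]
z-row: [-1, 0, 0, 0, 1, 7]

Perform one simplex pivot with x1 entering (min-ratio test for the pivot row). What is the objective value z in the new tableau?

28/3

Ratio test on column x1 — row 1: entry -2 ≤ 0; row 2: (7/3)/1 = 7/3. Minimum is 7/3 at row 2 (x3 leaves); pivot element 1.
Pivot on row 2; the z-row RHS becomes 7 − (-1)·(7/3) = 28/3.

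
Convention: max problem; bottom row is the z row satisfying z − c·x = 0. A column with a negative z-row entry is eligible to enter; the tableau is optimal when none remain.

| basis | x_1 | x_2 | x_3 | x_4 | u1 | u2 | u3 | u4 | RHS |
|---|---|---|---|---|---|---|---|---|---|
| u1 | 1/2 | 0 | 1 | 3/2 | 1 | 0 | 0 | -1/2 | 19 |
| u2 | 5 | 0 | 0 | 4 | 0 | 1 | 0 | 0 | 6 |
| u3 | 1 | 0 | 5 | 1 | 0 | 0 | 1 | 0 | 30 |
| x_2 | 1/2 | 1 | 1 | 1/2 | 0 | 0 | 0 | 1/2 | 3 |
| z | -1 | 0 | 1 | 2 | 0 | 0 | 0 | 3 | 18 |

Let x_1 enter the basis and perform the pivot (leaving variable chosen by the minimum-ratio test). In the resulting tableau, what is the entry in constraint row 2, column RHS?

Ratio test on column x_1 — row 1: 19/(1/2) = 38; row 2: 6/5 = 6/5; row 3: 30/1 = 30; row 4: 3/(1/2) = 6. Minimum is 6/5 at row 2 (u2 leaves); pivot element 5.
Divide row 2 by 5; eliminate column x_1 from the other rows.
In the new row 2, the RHS entry is the old entry divided by the pivot: 6/5 = 6/5.

6/5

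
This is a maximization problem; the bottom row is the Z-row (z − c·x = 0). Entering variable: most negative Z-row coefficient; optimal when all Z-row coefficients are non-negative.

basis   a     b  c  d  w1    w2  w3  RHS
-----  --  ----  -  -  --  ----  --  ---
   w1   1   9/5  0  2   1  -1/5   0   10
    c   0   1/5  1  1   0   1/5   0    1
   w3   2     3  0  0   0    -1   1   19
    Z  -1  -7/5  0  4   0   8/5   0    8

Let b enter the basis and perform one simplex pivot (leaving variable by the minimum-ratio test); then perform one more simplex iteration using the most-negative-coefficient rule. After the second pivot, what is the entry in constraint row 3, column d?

-1

Ratio test on column b — row 1: 10/(9/5) = 50/9; row 2: 1/(1/5) = 5; row 3: 19/3 = 19/3. Minimum is 5 at row 2 (c leaves); pivot element 1/5.
Divide row 2 by 1/5; eliminate column b from the other rows.
Second iteration: most negative Z-row entry is -1 in column a, so a enters.
Ratio test on column a — row 1: 1/1 = 1; row 2: entry 0 ≤ 0; row 3: 4/2 = 2. Minimum is 1 at row 1 (w1 leaves); pivot element 1.
Divide row 1 by 1; eliminate column a from the other rows.
After both pivots, the entry at constraint row 3, column d is -1.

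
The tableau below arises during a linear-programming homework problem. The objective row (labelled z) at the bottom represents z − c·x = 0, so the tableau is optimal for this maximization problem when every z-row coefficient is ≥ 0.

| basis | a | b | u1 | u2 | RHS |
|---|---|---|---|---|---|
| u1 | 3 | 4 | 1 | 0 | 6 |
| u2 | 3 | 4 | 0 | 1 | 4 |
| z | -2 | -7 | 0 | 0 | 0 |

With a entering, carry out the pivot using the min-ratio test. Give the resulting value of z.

Ratio test on column a — row 1: 6/3 = 2; row 2: 4/3 = 4/3. Minimum is 4/3 at row 2 (u2 leaves); pivot element 3.
Pivot on row 2; the z-row RHS becomes 0 − (-2)·(4/3) = 8/3.

8/3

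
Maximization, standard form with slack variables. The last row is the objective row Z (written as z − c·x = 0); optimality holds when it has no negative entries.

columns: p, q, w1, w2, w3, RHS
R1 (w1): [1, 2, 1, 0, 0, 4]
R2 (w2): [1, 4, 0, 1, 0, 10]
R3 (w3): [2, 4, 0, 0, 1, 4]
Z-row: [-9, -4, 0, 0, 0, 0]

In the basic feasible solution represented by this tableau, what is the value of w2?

10

w2 is basic (row 2); its value is the RHS of that row, 10.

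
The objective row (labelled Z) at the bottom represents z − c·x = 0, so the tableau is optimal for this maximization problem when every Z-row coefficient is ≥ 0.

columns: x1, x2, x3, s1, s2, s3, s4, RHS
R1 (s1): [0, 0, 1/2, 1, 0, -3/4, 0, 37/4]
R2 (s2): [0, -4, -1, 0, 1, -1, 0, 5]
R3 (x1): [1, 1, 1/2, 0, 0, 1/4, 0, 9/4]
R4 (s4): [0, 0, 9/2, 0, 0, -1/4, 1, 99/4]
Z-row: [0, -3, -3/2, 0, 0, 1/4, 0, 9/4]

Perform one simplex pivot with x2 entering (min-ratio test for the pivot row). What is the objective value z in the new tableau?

9

Ratio test on column x2 — row 1: entry 0 ≤ 0; row 2: entry -4 ≤ 0; row 3: (9/4)/1 = 9/4; row 4: entry 0 ≤ 0. Minimum is 9/4 at row 3 (x1 leaves); pivot element 1.
Pivot on row 3; the Z-row RHS becomes 9/4 − (-3)·(9/4) = 9.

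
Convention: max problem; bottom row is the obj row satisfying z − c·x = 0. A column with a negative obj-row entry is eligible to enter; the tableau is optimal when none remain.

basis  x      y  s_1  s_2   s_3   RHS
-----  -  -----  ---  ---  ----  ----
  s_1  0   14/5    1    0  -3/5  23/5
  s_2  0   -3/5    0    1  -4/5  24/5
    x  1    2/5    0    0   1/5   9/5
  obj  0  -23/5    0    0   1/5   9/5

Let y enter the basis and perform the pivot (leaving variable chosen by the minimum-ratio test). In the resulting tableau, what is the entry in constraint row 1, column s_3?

Ratio test on column y — row 1: (23/5)/(14/5) = 23/14; row 2: entry -3/5 ≤ 0; row 3: (9/5)/(2/5) = 9/2. Minimum is 23/14 at row 1 (s_1 leaves); pivot element 14/5.
Divide row 1 by 14/5; eliminate column y from the other rows.
In the new row 1, the s_3 entry is the old entry divided by the pivot: (-3/5)/(14/5) = -3/14.

-3/14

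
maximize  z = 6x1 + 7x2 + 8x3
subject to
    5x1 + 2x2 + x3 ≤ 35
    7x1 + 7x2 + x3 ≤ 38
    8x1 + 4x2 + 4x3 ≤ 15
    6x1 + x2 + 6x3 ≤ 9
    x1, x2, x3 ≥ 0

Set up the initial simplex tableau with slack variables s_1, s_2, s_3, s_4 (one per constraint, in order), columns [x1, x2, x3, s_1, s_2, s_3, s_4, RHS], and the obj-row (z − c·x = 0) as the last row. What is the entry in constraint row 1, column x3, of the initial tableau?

1

Constraint 1 has coefficient 1 on x3.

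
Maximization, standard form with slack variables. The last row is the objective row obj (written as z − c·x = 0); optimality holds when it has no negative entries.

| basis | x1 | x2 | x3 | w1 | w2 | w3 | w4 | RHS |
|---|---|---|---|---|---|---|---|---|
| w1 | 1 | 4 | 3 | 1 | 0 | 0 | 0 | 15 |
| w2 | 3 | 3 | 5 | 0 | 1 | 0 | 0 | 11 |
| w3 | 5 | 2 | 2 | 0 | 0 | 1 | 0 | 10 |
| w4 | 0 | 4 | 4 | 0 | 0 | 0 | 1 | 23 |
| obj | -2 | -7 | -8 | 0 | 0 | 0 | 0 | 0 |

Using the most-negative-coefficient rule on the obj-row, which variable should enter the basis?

Negative obj-row entries: x1: -2, x2: -7, x3: -8.
The most negative is -8 in column x3, so x3 enters.

x3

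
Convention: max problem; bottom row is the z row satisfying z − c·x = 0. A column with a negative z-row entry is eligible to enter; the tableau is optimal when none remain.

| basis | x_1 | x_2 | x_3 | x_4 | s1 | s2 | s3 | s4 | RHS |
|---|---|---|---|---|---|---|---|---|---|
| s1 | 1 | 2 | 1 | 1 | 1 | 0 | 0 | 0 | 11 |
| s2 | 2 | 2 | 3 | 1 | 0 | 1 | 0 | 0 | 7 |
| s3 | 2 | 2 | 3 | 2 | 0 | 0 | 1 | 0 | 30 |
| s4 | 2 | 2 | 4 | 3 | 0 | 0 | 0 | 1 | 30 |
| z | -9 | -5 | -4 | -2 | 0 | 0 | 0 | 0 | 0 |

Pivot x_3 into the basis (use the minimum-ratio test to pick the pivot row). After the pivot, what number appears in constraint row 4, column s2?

-4/3

Ratio test on column x_3 — row 1: 11/1 = 11; row 2: 7/3 = 7/3; row 3: 30/3 = 10; row 4: 30/4 = 15/2. Minimum is 7/3 at row 2 (s2 leaves); pivot element 3.
Divide row 2 by 3; eliminate column x_3 from the other rows.
Row 4 update in column s2: 0 − 4·(1/3) = -4/3.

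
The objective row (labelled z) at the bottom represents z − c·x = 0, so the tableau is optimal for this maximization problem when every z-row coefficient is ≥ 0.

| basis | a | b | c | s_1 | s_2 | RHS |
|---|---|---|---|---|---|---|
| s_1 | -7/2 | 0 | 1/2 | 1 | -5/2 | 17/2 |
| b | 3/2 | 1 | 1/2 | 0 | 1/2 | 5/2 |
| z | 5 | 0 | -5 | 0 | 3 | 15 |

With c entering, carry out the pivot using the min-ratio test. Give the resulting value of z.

Ratio test on column c — row 1: (17/2)/(1/2) = 17; row 2: (5/2)/(1/2) = 5. Minimum is 5 at row 2 (b leaves); pivot element 1/2.
Pivot on row 2; the z-row RHS becomes 15 − (-5)·5 = 40.

40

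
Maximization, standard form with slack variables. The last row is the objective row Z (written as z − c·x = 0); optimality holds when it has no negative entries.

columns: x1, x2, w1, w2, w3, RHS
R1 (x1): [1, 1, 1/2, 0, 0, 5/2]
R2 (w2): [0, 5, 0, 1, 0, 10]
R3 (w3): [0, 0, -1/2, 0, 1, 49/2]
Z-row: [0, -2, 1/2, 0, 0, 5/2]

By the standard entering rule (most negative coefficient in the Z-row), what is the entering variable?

Negative Z-row entries: x2: -2.
The most negative is -2 in column x2, so x2 enters.

x2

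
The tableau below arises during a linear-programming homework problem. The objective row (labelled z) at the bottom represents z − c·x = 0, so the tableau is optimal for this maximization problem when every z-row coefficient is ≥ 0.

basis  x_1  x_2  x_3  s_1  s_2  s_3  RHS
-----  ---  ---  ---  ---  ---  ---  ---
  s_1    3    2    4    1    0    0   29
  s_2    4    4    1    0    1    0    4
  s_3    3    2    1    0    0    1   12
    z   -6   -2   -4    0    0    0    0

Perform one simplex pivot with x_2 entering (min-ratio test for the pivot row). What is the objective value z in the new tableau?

Ratio test on column x_2 — row 1: 29/2 = 29/2; row 2: 4/4 = 1; row 3: 12/2 = 6. Minimum is 1 at row 2 (s_2 leaves); pivot element 4.
Pivot on row 2; the z-row RHS becomes 0 − (-2)·1 = 2.

2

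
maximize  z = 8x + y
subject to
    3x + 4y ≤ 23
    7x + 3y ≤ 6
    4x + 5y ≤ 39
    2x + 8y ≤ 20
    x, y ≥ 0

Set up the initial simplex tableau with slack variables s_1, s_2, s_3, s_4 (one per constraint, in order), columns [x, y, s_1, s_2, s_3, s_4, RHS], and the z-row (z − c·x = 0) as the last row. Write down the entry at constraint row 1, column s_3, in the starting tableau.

0

Slack s_3 belongs to constraint 3; its column is the unit vector e_3, so the entry in row 1 is 0.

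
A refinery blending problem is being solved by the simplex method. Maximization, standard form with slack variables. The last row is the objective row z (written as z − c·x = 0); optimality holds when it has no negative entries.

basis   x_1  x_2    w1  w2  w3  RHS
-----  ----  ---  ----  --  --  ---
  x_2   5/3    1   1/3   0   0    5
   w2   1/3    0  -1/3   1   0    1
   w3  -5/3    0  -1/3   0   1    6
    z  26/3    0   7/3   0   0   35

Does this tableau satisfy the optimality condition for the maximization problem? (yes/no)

Every z-row coefficient is ≥ 0, so the tableau is optimal.

yes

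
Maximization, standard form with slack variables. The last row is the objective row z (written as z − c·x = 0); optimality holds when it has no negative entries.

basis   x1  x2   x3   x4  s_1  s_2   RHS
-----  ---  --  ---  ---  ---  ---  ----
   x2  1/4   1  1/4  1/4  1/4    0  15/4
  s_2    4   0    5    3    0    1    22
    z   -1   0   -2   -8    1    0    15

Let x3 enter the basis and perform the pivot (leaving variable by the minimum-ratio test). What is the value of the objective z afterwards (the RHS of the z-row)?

Ratio test on column x3 — row 1: (15/4)/(1/4) = 15; row 2: 22/5 = 22/5. Minimum is 22/5 at row 2 (s_2 leaves); pivot element 5.
Pivot on row 2; the z-row RHS becomes 15 − (-2)·(22/5) = 119/5.

119/5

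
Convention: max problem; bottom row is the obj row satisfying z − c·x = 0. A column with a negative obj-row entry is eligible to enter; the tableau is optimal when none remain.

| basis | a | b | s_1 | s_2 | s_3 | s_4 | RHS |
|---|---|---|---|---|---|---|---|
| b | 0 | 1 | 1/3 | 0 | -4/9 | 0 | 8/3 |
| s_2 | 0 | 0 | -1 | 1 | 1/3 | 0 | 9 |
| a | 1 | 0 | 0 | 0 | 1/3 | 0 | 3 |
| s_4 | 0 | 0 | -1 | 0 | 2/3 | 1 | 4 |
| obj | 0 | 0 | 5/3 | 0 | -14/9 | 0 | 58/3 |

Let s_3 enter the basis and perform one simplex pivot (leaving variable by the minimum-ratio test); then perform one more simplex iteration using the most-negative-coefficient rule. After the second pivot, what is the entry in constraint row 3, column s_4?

-1

Ratio test on column s_3 — row 1: entry -4/9 ≤ 0; row 2: 9/(1/3) = 27; row 3: 3/(1/3) = 9; row 4: 4/(2/3) = 6. Minimum is 6 at row 4 (s_4 leaves); pivot element 2/3.
Divide row 4 by 2/3; eliminate column s_3 from the other rows.
Second iteration: most negative obj-row entry is -2/3 in column s_1, so s_1 enters.
Ratio test on column s_1 — row 1: entry -1/3 ≤ 0; row 2: entry -1/2 ≤ 0; row 3: 1/(1/2) = 2; row 4: entry -3/2 ≤ 0. Minimum is 2 at row 3 (a leaves); pivot element 1/2.
Divide row 3 by 1/2; eliminate column s_1 from the other rows.
After both pivots, the entry at constraint row 3, column s_4 is -1.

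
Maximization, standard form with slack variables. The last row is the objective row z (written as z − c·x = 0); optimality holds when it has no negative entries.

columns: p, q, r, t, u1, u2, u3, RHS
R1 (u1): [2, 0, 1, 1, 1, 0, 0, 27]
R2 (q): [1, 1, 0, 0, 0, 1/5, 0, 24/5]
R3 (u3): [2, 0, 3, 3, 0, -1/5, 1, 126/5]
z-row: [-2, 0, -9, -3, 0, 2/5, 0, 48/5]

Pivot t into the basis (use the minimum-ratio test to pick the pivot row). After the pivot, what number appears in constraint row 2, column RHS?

24/5

Ratio test on column t — row 1: 27/1 = 27; row 2: entry 0 ≤ 0; row 3: (126/5)/3 = 42/5. Minimum is 42/5 at row 3 (u3 leaves); pivot element 3.
Divide row 3 by 3; eliminate column t from the other rows.
Row 2 update in column RHS: 24/5 − 0·(42/5) = 24/5.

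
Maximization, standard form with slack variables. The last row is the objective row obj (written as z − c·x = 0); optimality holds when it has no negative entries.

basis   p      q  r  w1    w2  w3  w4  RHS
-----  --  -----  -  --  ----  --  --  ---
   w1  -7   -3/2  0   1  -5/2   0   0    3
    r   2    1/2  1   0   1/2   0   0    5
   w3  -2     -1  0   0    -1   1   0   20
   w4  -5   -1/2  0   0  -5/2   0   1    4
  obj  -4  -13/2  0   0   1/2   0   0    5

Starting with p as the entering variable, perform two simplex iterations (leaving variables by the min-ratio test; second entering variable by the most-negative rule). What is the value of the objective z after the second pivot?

Ratio test on column p — row 1: entry -7 ≤ 0; row 2: 5/2 = 5/2; row 3: entry -2 ≤ 0; row 4: entry -5 ≤ 0. Minimum is 5/2 at row 2 (r leaves); pivot element 2.
Pivot on row 2; the obj-row RHS becomes 5 − (-4)·(5/2) = 15.
Next entering variable (most negative obj-row entry -11/2): q.
Ratio test on column q — row 1: (41/2)/(1/4) = 82; row 2: (5/2)/(1/4) = 10; row 3: entry -1/2 ≤ 0; row 4: (33/2)/(3/4) = 22. Minimum is 10 at row 2 (p leaves); pivot element 1/4.
After the second pivot the obj-row RHS is 15 − (-11/2)·10 = 70.

70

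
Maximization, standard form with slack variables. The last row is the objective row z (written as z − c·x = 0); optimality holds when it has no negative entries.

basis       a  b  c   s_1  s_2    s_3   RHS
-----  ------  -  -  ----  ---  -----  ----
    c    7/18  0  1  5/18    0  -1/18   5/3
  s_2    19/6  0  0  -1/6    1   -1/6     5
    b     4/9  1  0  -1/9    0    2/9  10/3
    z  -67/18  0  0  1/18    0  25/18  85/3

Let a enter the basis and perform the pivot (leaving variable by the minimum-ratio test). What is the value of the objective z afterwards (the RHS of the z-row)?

Ratio test on column a — row 1: (5/3)/(7/18) = 30/7; row 2: 5/(19/6) = 30/19; row 3: (10/3)/(4/9) = 15/2. Minimum is 30/19 at row 2 (s_2 leaves); pivot element 19/6.
Pivot on row 2; the z-row RHS becomes 85/3 − (-67/18)·(30/19) = 650/19.

650/19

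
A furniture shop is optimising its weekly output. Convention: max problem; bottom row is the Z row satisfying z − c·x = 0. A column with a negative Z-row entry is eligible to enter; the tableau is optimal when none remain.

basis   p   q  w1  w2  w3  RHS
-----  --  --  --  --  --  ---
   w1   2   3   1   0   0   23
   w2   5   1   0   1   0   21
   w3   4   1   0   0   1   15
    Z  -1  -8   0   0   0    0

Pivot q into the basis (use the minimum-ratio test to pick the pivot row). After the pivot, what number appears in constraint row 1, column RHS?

23/3

Ratio test on column q — row 1: 23/3 = 23/3; row 2: 21/1 = 21; row 3: 15/1 = 15. Minimum is 23/3 at row 1 (w1 leaves); pivot element 3.
Divide row 1 by 3; eliminate column q from the other rows.
In the new row 1, the RHS entry is the old entry divided by the pivot: 23/3 = 23/3.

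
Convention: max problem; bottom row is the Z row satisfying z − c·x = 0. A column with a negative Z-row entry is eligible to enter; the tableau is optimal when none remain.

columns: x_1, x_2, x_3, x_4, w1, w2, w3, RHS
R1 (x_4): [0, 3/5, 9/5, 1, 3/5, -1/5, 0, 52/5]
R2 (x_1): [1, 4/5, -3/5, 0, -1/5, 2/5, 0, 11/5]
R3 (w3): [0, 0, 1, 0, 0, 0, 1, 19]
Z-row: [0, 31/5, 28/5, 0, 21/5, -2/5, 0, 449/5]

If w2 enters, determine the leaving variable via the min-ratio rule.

x_1

Column w2 entries and ratios — x_4: -1/5 ≤ 0, skip; x_1: (11/5)/(2/5) = 11/2; w3: 0 ≤ 0, skip.
Smallest ratio is 11/2 in the row of x_1, so x_1 leaves.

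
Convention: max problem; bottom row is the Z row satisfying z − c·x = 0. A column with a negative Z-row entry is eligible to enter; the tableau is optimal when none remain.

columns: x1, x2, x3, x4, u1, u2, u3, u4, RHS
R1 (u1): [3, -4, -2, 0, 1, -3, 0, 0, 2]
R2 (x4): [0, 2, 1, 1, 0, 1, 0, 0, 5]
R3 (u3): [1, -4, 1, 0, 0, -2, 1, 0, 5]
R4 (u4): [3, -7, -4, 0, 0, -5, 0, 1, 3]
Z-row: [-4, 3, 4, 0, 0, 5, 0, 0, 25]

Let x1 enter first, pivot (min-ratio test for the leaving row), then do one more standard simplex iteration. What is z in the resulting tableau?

Ratio test on column x1 — row 1: 2/3 = 2/3; row 2: entry 0 ≤ 0; row 3: 5/1 = 5; row 4: 3/3 = 1. Minimum is 2/3 at row 1 (u1 leaves); pivot element 3.
Pivot on row 1; the Z-row RHS becomes 25 − (-4)·(2/3) = 83/3.
Next entering variable (most negative Z-row entry -7/3): x2.
Ratio test on column x2 — row 1: entry -4/3 ≤ 0; row 2: 5/2 = 5/2; row 3: entry -8/3 ≤ 0; row 4: entry -3 ≤ 0. Minimum is 5/2 at row 2 (x4 leaves); pivot element 2.
After the second pivot the Z-row RHS is 83/3 − (-7/3)·(5/2) = 67/2.

67/2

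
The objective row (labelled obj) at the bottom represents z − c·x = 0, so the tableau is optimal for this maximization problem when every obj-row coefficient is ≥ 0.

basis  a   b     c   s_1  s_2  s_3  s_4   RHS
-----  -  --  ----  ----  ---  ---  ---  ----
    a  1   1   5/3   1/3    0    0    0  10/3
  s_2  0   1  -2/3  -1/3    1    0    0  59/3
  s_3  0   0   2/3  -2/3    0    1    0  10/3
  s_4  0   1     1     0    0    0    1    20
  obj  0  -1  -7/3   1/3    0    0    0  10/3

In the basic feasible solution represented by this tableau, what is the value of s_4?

20

s_4 is basic (row 4); its value is the RHS of that row, 20.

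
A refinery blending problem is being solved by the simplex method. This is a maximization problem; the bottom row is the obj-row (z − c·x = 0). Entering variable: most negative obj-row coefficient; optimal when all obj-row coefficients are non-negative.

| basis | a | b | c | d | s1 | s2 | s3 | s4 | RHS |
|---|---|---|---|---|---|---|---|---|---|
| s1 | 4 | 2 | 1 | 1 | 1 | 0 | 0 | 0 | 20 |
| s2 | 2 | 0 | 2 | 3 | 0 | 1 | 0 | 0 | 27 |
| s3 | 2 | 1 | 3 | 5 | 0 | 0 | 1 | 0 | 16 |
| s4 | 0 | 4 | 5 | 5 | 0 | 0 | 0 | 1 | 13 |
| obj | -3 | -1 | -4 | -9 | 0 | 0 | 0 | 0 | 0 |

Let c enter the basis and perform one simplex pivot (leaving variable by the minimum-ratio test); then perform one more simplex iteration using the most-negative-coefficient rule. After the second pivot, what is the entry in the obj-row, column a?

-3

Ratio test on column c — row 1: 20/1 = 20; row 2: 27/2 = 27/2; row 3: 16/3 = 16/3; row 4: 13/5 = 13/5. Minimum is 13/5 at row 4 (s4 leaves); pivot element 5.
Divide row 4 by 5; eliminate column c from the other rows.
Second iteration: most negative obj-row entry is -5 in column d, so d enters.
Ratio test on column d — row 1: entry 0 ≤ 0; row 2: (109/5)/1 = 109/5; row 3: (41/5)/2 = 41/10; row 4: (13/5)/1 = 13/5. Minimum is 13/5 at row 4 (c leaves); pivot element 1.
Divide row 4 by 1; eliminate column d from the other rows.
After both pivots, the entry at the obj-row, column a is -3.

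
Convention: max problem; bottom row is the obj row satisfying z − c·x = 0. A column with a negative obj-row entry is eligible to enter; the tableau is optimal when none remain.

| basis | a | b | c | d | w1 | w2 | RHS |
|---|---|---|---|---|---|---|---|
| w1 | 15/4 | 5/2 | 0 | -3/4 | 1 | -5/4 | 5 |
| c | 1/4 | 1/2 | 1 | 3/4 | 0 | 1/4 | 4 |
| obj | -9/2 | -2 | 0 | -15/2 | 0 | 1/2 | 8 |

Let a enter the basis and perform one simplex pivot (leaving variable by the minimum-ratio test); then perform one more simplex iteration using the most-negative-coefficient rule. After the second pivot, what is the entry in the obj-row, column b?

9/2

Ratio test on column a — row 1: 5/(15/4) = 4/3; row 2: 4/(1/4) = 16. Minimum is 4/3 at row 1 (w1 leaves); pivot element 15/4.
Divide row 1 by 15/4; eliminate column a from the other rows.
Second iteration: most negative obj-row entry is -42/5 in column d, so d enters.
Ratio test on column d — row 1: entry -1/5 ≤ 0; row 2: (11/3)/(4/5) = 55/12. Minimum is 55/12 at row 2 (c leaves); pivot element 4/5.
Divide row 2 by 4/5; eliminate column d from the other rows.
After both pivots, the entry at the obj-row, column b is 9/2.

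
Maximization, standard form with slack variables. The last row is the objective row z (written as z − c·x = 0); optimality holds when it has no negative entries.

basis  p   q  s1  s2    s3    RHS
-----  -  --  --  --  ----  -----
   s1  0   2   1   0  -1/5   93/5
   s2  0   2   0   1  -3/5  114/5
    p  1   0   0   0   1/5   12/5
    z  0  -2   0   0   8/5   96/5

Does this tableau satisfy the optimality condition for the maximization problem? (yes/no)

no

The z-row has a negative entry -2 in column q, so it is not optimal.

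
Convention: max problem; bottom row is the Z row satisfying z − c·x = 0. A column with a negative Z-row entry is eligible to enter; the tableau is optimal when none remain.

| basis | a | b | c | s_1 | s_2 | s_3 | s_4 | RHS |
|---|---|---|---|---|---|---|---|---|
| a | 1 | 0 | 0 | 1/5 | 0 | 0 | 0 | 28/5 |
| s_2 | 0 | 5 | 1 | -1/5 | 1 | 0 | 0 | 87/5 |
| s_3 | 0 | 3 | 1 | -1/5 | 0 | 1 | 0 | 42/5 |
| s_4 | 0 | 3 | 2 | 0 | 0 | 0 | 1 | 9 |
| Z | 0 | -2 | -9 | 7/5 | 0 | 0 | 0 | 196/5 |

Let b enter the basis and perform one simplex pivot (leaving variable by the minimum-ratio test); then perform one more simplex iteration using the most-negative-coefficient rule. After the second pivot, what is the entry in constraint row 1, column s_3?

Ratio test on column b — row 1: entry 0 ≤ 0; row 2: (87/5)/5 = 87/25; row 3: (42/5)/3 = 14/5; row 4: 9/3 = 3. Minimum is 14/5 at row 3 (s_3 leaves); pivot element 3.
Divide row 3 by 3; eliminate column b from the other rows.
Second iteration: most negative Z-row entry is -25/3 in column c, so c enters.
Ratio test on column c — row 1: entry 0 ≤ 0; row 2: entry -2/3 ≤ 0; row 3: (14/5)/(1/3) = 42/5; row 4: (3/5)/1 = 3/5. Minimum is 3/5 at row 4 (s_4 leaves); pivot element 1.
Divide row 4 by 1; eliminate column c from the other rows.
After both pivots, the entry at constraint row 1, column s_3 is 0.

0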